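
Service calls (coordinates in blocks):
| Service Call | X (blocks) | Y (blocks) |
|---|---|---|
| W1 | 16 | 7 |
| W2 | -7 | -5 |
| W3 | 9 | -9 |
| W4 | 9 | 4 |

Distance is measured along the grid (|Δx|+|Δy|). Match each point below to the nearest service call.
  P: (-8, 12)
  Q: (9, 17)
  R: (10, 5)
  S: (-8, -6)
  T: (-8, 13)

P at (-8, 12):
  W1: 29 blocks
  W2: 18 blocks
  W3: 38 blocks
  W4: 25 blocks
  → nearest: W2 (18 blocks)
Q at (9, 17):
  W1: 17 blocks
  W2: 38 blocks
  W3: 26 blocks
  W4: 13 blocks
  → nearest: W4 (13 blocks)
R at (10, 5):
  W1: 8 blocks
  W2: 27 blocks
  W3: 15 blocks
  W4: 2 blocks
  → nearest: W4 (2 blocks)
S at (-8, -6):
  W1: 37 blocks
  W2: 2 blocks
  W3: 20 blocks
  W4: 27 blocks
  → nearest: W2 (2 blocks)
T at (-8, 13):
  W1: 30 blocks
  W2: 19 blocks
  W3: 39 blocks
  W4: 26 blocks
  → nearest: W2 (19 blocks)

P→W2; Q→W4; R→W4; S→W2; T→W2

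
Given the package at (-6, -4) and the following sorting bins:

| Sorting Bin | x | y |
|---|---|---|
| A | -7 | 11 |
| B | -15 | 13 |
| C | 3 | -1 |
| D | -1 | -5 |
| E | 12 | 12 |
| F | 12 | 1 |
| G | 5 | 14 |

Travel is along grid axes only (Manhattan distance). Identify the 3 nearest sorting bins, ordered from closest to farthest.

Distances from (-6, -4):
A: |-1| + |15| = 1 + 15 = 16
B: |-9| + |17| = 9 + 17 = 26
C: |9| + |3| = 9 + 3 = 12
D: |5| + |-1| = 5 + 1 = 6
E: |18| + |16| = 18 + 16 = 34
F: |18| + |5| = 18 + 5 = 23
G: |11| + |18| = 11 + 18 = 29
Sorted: D (6) < C (12) < A (16) < F (23) < B (26) < …

D, C, A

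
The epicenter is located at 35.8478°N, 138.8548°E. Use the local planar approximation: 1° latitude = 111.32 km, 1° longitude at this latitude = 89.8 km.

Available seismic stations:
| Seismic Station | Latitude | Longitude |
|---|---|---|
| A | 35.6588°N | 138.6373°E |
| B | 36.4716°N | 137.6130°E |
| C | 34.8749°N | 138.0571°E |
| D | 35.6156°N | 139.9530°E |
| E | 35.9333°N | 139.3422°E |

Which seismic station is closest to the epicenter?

Distances from 35.8478°N, 138.8548°E:
A: 28.7078 km
B: 131.3674 km
C: 129.8497 km
D: 101.9496 km
E: 44.7914 km
Minimum: A at 28.7078 km.

A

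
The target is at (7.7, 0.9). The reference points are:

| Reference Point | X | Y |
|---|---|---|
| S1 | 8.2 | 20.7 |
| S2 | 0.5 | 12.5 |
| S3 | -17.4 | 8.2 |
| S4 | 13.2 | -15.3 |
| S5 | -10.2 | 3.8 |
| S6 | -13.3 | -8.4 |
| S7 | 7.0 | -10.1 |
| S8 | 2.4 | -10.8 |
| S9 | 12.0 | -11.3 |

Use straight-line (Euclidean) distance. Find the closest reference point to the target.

S7

Distances from (7.7, 0.9):
S1: √((0.5)² + (19.8)²) = √(0.250 + 392.040) = 19.8
S2: √((-7.2)² + (11.6)²) = √(51.840 + 134.560) = 13.7
S3: √((-25.1)² + (7.3)²) = √(630.010 + 53.290) = 26.1
S4: √((5.5)² + (-16.2)²) = √(30.250 + 262.440) = 17.1
S5: √((-17.9)² + (2.9)²) = √(320.410 + 8.410) = 18.1
S6: √((-21.0)² + (-9.3)²) = √(441.000 + 86.490) = 23.0
S7: √((-0.7)² + (-11.0)²) = √(0.490 + 121.000) = 11.0
S8: √((-5.3)² + (-11.7)²) = √(28.090 + 136.890) = 12.8
S9: √((4.3)² + (-12.2)²) = √(18.490 + 148.840) = 12.9
Minimum: S7 at 11.0.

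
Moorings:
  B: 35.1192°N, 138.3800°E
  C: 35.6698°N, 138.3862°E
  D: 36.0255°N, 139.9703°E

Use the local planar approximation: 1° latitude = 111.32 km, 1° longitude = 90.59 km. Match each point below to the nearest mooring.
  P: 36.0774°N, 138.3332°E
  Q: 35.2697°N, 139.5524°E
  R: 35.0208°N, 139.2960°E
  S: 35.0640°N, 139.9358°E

P at 36.0774°N, 138.3332°E:
  B: √((-0.9582·111.32)² + (0.0468·90.59)²) = √(11377.811342 + 17.974310) = 106.7510 km
  C: √((-0.4076·111.32)² + (0.0530·90.59)²) = √(2058.802780 + 23.052194) = 45.6273 km
  D: √((-0.0519·111.32)² + (1.6371·90.59)²) = √(33.379599 + 21994.340101) = 148.4174 km
  → nearest: C (45.6273 km)
Q at 35.2697°N, 139.5524°E:
  B: √((-0.1505·111.32)² + (-1.1724·90.59)²) = √(280.685123 + 11280.078938) = 107.5210 km
  C: √((0.4001·111.32)² + (-1.1662·90.59)²) = √(1983.734279 + 11161.089571) = 114.6509 km
  D: √((0.7558·111.32)² + (0.4179·90.59)²) = √(7078.808611 + 1433.194925) = 92.2605 km
  → nearest: D (92.2605 km)
R at 35.0208°N, 139.2960°E:
  B: √((0.0984·111.32)² + (-0.9160·90.59)²) = √(119.987662 + 6885.753423) = 83.7003 km
  C: √((0.6490·111.32)² + (-0.9098·90.59)²) = √(5219.582771 + 6792.855626) = 109.6013 km
  D: √((1.0047·111.32)² + (0.6743·90.59)²) = √(12508.902281 + 3731.357311) = 127.4373 km
  → nearest: B (83.7003 km)
S at 35.0640°N, 139.9358°E:
  B: √((0.0552·111.32)² + (-1.5558·90.59)²) = √(37.759354 + 19864.061613) = 141.0738 km
  C: √((0.6058·111.32)² + (-1.5496·90.59)²) = √(4547.837447 + 19706.057004) = 155.7366 km
  D: √((0.9615·111.32)² + (0.0345·90.59)²) = √(11456.315688 + 9.767844) = 107.0798 km
  → nearest: D (107.0798 km)

P→C; Q→D; R→B; S→D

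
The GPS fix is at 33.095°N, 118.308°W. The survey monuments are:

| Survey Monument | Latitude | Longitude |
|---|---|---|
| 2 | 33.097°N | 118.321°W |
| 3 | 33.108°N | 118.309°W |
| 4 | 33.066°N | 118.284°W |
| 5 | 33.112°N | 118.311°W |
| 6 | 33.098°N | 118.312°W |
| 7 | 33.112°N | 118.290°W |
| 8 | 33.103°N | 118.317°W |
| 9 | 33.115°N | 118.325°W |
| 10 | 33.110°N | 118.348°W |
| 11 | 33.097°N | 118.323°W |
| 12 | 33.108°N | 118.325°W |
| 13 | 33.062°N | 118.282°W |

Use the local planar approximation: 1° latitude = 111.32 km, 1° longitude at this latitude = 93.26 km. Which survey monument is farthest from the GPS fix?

13

Distances from 33.095°N, 118.308°W:
2: √((0.002·111.32)² + (-0.013·93.26)²) = √(0.04957 + 1.46987) = 1.233 km
3: √((0.013·111.32)² + (-0.001·93.26)²) = √(2.09427 + 0.00870) = 1.450 km
4: √((-0.029·111.32)² + (0.024·93.26)²) = √(10.42179 + 5.00972) = 3.928 km
5: √((0.017·111.32)² + (-0.003·93.26)²) = √(3.58133 + 0.07828) = 1.913 km
6: √((0.003·111.32)² + (-0.004·93.26)²) = √(0.11153 + 0.13916) = 0.501 km
7: √((0.017·111.32)² + (0.018·93.26)²) = √(3.58133 + 2.81797) = 2.530 km
8: √((0.008·111.32)² + (-0.009·93.26)²) = √(0.79310 + 0.70449) = 1.224 km
9: √((0.020·111.32)² + (-0.017·93.26)²) = √(4.95686 + 2.51356) = 2.733 km
10: √((0.015·111.32)² + (-0.040·93.26)²) = √(2.78823 + 13.91588) = 4.087 km
11: √((0.002·111.32)² + (-0.015·93.26)²) = √(0.04957 + 1.95692) = 1.417 km
12: √((0.013·111.32)² + (-0.017·93.26)²) = √(2.09427 + 2.51356) = 2.147 km
13: √((-0.033·111.32)² + (0.026·93.26)²) = √(13.49504 + 5.87946) = 4.402 km
Maximum: 13 at 4.402 km.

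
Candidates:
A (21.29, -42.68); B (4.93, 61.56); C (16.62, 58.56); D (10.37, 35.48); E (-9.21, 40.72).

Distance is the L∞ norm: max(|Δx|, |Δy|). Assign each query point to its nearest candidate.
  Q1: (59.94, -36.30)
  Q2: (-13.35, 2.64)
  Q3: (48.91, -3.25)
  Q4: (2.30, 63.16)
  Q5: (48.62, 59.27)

Q1 at (59.94, -36.30):
  A: 38.65
  B: 97.86
  C: 94.86
  D: 71.78
  E: 77.02
  → nearest: A (38.65)
Q2 at (-13.35, 2.64):
  A: 45.32
  B: 58.92
  C: 55.92
  D: 32.84
  E: 38.08
  → nearest: D (32.84)
Q3 at (48.91, -3.25):
  A: 39.43
  B: 64.81
  C: 61.81
  D: 38.73
  E: 58.12
  → nearest: D (38.73)
Q4 at (2.30, 63.16):
  A: 105.84
  B: 2.63
  C: 14.32
  D: 27.68
  E: 22.44
  → nearest: B (2.63)
Q5 at (48.62, 59.27):
  A: 101.95
  B: 43.69
  C: 32.00
  D: 38.25
  E: 57.83
  → nearest: C (32.00)

Q1→A; Q2→D; Q3→D; Q4→B; Q5→C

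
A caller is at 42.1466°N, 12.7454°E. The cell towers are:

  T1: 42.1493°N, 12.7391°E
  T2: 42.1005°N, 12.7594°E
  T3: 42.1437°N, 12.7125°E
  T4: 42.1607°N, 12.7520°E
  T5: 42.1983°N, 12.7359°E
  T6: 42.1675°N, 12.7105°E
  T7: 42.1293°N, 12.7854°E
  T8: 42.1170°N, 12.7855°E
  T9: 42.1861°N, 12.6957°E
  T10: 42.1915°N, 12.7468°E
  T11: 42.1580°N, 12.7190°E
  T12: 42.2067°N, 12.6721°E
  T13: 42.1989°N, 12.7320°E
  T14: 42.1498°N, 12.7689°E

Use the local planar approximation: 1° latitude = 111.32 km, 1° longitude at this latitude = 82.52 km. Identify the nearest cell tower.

Distances from 42.1466°N, 12.7454°E:
T1: √((0.0027·111.32)² + (-0.0063·82.52)²) = √(0.090339 + 0.270271) = 0.6005 km
T2: √((-0.0461·111.32)² + (0.0140·82.52)²) = √(26.335905 + 1.334672) = 5.2603 km
T3: √((-0.0029·111.32)² + (-0.0329·82.52)²) = √(0.104218 + 7.370725) = 2.7340 km
T4: √((0.0141·111.32)² + (0.0066·82.52)²) = √(2.463682 + 0.296624) = 1.6614 km
T5: √((0.0517·111.32)² + (-0.0095·82.52)²) = √(33.122833 + 0.614562) = 5.8084 km
T6: √((0.0209·111.32)² + (-0.0349·82.52)²) = √(5.413012 + 8.294100) = 3.7023 km
T7: √((-0.0173·111.32)² + (0.0400·82.52)²) = √(3.708844 + 10.895281) = 3.8215 km
T8: √((-0.0296·111.32)² + (0.0401·82.52)²) = √(10.857499 + 10.949825) = 4.6698 km
T9: √((0.0395·111.32)² + (-0.0497·82.52)²) = √(19.334840 + 16.820202) = 6.0129 km
T10: √((0.0449·111.32)² + (0.0014·82.52)²) = √(24.982683 + 0.013347) = 4.9996 km
T11: √((0.0114·111.32)² + (-0.0264·82.52)²) = √(1.610483 + 4.745984) = 2.5212 km
T12: √((0.0601·111.32)² + (-0.0733·82.52)²) = √(44.760542 + 36.586965) = 9.0193 km
T13: √((0.0523·111.32)² + (-0.0134·82.52)²) = √(33.896103 + 1.222723) = 5.9261 km
T14: √((0.0032·111.32)² + (0.0235·82.52)²) = √(0.126896 + 3.760574) = 1.9717 km
Minimum: T1 at 0.6005 km.

T1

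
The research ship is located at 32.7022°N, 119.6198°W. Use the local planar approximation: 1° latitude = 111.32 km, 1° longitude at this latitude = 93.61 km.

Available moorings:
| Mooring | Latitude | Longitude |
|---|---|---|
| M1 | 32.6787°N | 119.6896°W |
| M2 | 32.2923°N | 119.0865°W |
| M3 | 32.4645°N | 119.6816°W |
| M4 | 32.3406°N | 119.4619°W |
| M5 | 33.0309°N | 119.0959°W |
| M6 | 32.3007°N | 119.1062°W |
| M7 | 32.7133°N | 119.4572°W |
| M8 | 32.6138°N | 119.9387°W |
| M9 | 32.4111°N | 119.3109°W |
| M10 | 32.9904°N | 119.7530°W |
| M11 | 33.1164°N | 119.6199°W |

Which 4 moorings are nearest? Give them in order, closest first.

M1, M7, M3, M8

Distances from 32.7022°N, 119.6198°W:
M1: 7.0382 km
M2: 67.6338 km
M3: 27.0858 km
M4: 42.8813 km
M5: 61.1885 km
M6: 65.6441 km
M7: 15.2711 km
M8: 31.4324 km
M9: 43.4309 km
M10: 34.4203 km
M11: 46.1087 km
Sorted: M1 (7.0382 km) < M7 (15.2711 km) < M3 (27.0858 km) < M8 (31.4324 km) < M10 (34.4203 km) < M4 (42.8813 km) < …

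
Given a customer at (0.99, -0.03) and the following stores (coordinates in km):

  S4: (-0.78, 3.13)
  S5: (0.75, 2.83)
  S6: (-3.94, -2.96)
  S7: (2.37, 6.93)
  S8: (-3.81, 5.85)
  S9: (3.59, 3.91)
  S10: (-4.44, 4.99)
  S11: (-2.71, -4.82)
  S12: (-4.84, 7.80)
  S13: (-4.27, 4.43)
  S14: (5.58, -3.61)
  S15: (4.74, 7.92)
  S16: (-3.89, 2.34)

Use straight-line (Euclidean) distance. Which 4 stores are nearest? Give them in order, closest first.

S5, S4, S9, S16

Distances from (0.99, -0.03):
S4: √((-1.77)² + (3.16)²) = √(3.1329 + 9.9856) = 3.62 km
S5: √((-0.24)² + (2.86)²) = √(0.0576 + 8.1796) = 2.87 km
S6: √((-4.93)² + (-2.93)²) = √(24.3049 + 8.5849) = 5.73 km
S7: √((1.38)² + (6.96)²) = √(1.9044 + 48.4416) = 7.10 km
S8: √((-4.80)² + (5.88)²) = √(23.0400 + 34.5744) = 7.59 km
S9: √((2.60)² + (3.94)²) = √(6.7600 + 15.5236) = 4.72 km
S10: √((-5.43)² + (5.02)²) = √(29.4849 + 25.2004) = 7.39 km
S11: √((-3.70)² + (-4.79)²) = √(13.6900 + 22.9441) = 6.05 km
S12: √((-5.83)² + (7.83)²) = √(33.9889 + 61.3089) = 9.76 km
S13: √((-5.26)² + (4.46)²) = √(27.6676 + 19.8916) = 6.90 km
S14: √((4.59)² + (-3.58)²) = √(21.0681 + 12.8164) = 5.82 km
S15: √((3.75)² + (7.95)²) = √(14.0625 + 63.2025) = 8.79 km
S16: √((-4.88)² + (2.37)²) = √(23.8144 + 5.6169) = 5.43 km
Sorted: S5 (2.87 km) < S4 (3.62 km) < S9 (4.72 km) < S16 (5.43 km) < S6 (5.73 km) < S14 (5.82 km) < …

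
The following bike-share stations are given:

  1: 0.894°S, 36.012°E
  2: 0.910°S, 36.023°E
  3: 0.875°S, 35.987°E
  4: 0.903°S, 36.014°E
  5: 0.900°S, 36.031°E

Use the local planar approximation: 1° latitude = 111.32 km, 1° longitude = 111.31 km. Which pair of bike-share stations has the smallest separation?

Pairwise distances:
1–2: 2.161 km
1–3: 3.495 km
1–4: 1.026 km
1–5: 2.218 km
2–3: 5.589 km
2–4: 1.269 km
2–5: 1.426 km
3–4: 4.330 km
3–5: 5.633 km
4–5: 1.922 km
Closest pair: 1–4 at 1.026 km.

1 and 4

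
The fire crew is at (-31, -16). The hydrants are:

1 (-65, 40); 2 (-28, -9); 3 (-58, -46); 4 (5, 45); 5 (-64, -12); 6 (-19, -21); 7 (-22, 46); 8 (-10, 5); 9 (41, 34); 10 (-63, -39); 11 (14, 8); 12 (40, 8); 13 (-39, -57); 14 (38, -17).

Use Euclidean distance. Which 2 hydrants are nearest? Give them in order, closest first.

Distances from (-31, -16):
1: √((-34)² + (56)²) = √(1156.000 + 3136.000) = 65.5
2: √((3)² + (7)²) = √(9.000 + 49.000) = 7.6
3: √((-27)² + (-30)²) = √(729.000 + 900.000) = 40.4
4: √((36)² + (61)²) = √(1296.000 + 3721.000) = 70.8
5: √((-33)² + (4)²) = √(1089.000 + 16.000) = 33.2
6: √((12)² + (-5)²) = √(144.000 + 25.000) = 13.0
7: √((9)² + (62)²) = √(81.000 + 3844.000) = 62.6
8: √((21)² + (21)²) = √(441.000 + 441.000) = 29.7
9: √((72)² + (50)²) = √(5184.000 + 2500.000) = 87.7
10: √((-32)² + (-23)²) = √(1024.000 + 529.000) = 39.4
11: √((45)² + (24)²) = √(2025.000 + 576.000) = 51.0
12: √((71)² + (24)²) = √(5041.000 + 576.000) = 74.9
13: √((-8)² + (-41)²) = √(64.000 + 1681.000) = 41.8
14: √((69)² + (-1)²) = √(4761.000 + 1.000) = 69.0
Sorted: 2 (7.6) < 6 (13.0) < 8 (29.7) < 5 (33.2) < …

2, 6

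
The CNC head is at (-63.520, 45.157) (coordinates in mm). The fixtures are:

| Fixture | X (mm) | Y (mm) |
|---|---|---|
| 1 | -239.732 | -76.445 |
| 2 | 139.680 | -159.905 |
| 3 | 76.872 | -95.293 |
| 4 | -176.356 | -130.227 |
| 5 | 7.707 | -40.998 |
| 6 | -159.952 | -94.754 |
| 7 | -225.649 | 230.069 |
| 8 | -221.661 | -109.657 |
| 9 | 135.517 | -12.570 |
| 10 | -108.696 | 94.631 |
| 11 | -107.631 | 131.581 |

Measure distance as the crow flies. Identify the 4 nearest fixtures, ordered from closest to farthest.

10, 11, 5, 6

Distances from (-63.520, 45.157):
1: 214.097 mm
2: 288.688 mm
3: 198.585 mm
4: 208.546 mm
5: 111.785 mm
6: 169.924 mm
7: 245.923 mm
8: 221.305 mm
9: 207.239 mm
10: 66.997 mm
11: 97.030 mm
Sorted: 10 (66.997 mm) < 11 (97.030 mm) < 5 (111.785 mm) < 6 (169.924 mm) < 3 (198.585 mm) < 9 (207.239 mm) < …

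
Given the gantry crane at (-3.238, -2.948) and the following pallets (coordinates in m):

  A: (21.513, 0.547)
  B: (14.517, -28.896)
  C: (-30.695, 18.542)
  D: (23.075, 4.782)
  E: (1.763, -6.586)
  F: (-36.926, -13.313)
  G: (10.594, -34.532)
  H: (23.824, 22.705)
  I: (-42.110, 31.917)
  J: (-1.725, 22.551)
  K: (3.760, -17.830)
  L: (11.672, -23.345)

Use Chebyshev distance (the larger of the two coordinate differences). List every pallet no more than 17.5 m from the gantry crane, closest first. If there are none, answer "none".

E, K

Distances from (-3.238, -2.948):
A: 24.751 m
B: 25.948 m
C: 27.457 m
D: 26.313 m
E: 5.001 m
F: 33.688 m
G: 31.584 m
H: 27.062 m
I: 38.872 m
J: 25.499 m
K: 14.882 m
L: 20.397 m
Threshold 17.5 m: E (5.001 m), K (14.882 m) are within range.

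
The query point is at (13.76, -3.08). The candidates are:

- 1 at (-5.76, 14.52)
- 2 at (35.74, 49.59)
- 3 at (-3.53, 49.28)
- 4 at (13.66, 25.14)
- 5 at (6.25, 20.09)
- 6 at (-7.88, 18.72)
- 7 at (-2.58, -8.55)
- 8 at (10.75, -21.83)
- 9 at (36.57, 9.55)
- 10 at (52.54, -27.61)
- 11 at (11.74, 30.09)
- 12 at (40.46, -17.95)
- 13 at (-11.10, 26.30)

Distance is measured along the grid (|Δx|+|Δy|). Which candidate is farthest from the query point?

Distances from (13.76, -3.08):
1: 37.12
2: 74.65
3: 69.65
4: 28.32
5: 30.68
6: 43.44
7: 21.81
8: 21.76
9: 35.44
10: 63.31
11: 35.19
12: 41.57
13: 54.24
Maximum: 2 at 74.65.

2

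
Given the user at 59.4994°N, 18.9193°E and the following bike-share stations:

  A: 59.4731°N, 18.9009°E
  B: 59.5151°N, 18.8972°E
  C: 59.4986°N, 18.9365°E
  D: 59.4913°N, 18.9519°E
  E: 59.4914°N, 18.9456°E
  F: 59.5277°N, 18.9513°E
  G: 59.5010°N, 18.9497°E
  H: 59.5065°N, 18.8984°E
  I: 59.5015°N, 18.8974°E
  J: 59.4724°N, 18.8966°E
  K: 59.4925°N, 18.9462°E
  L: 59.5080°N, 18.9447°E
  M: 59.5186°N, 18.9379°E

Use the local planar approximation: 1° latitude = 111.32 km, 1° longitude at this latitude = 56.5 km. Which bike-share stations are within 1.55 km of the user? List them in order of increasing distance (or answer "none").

C, I, H

Distances from 59.4994°N, 18.9193°E:
A: 3.1068 km
B: 2.1479 km
C: 0.9759 km
D: 2.0508 km
E: 1.7324 km
F: 3.6323 km
G: 1.7268 km
H: 1.4209 km
I: 1.2592 km
J: 3.2678 km
K: 1.7029 km
L: 1.7251 km
M: 2.3817 km
Threshold 1.55 km: C (0.9759 km), I (1.2592 km), H (1.4209 km) are within range.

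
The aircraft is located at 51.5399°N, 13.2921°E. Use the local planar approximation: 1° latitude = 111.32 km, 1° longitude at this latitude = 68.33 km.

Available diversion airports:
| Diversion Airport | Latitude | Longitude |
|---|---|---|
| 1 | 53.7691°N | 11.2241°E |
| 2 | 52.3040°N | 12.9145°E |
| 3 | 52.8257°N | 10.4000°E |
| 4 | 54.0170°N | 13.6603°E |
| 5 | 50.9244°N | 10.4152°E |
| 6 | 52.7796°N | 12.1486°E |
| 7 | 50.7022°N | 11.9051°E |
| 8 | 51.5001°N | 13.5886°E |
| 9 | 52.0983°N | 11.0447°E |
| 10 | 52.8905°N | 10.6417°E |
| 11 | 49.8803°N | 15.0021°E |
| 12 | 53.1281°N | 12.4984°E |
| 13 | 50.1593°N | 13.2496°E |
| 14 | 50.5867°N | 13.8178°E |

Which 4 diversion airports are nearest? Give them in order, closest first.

8, 2, 14, 7

Distances from 51.5399°N, 13.2921°E:
1: 285.5664 km
2: 88.8867 km
3: 244.0087 km
4: 276.8961 km
5: 208.1773 km
6: 158.5877 km
7: 132.9591 km
8: 20.7386 km
9: 165.6688 km
10: 235.3776 km
11: 218.5953 km
12: 184.9296 km
13: 153.7158 km
14: 112.0255 km
Sorted: 8 (20.7386 km) < 2 (88.8867 km) < 14 (112.0255 km) < 7 (132.9591 km) < 13 (153.7158 km) < 6 (158.5877 km) < …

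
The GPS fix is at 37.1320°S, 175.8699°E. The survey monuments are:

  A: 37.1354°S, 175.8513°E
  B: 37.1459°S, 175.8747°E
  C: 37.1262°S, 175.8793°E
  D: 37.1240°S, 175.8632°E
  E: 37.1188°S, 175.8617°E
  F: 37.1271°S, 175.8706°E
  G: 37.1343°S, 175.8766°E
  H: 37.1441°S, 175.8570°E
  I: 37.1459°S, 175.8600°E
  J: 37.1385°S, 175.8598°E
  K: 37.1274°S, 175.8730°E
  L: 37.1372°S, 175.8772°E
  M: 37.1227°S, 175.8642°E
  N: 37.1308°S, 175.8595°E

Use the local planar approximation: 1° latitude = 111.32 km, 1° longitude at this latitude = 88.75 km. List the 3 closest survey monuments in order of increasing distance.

Distances from 37.1320°S, 175.8699°E:
A: 1.6936 km
B: 1.6049 km
C: 1.0549 km
D: 1.0708 km
E: 1.6398 km
F: 0.5490 km
G: 0.6474 km
H: 1.7678 km
I: 1.7794 km
J: 1.1520 km
K: 0.5813 km
L: 0.8688 km
M: 1.1523 km
N: 0.9326 km
Sorted: F (0.5490 km) < K (0.5813 km) < G (0.6474 km) < L (0.8688 km) < N (0.9326 km) < …

F, K, G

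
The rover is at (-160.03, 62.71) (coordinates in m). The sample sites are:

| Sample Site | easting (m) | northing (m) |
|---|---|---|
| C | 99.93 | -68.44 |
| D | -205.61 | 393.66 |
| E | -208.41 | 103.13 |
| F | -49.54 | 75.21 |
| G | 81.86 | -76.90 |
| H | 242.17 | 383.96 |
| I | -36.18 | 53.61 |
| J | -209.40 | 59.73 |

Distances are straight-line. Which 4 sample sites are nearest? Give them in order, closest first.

J, E, F, I

Distances from (-160.03, 62.71):
C: 291.17 m
D: 334.07 m
E: 63.04 m
F: 111.19 m
G: 279.29 m
H: 514.75 m
I: 124.18 m
J: 49.46 m
Sorted: J (49.46 m) < E (63.04 m) < F (111.19 m) < I (124.18 m) < G (279.29 m) < C (291.17 m) < …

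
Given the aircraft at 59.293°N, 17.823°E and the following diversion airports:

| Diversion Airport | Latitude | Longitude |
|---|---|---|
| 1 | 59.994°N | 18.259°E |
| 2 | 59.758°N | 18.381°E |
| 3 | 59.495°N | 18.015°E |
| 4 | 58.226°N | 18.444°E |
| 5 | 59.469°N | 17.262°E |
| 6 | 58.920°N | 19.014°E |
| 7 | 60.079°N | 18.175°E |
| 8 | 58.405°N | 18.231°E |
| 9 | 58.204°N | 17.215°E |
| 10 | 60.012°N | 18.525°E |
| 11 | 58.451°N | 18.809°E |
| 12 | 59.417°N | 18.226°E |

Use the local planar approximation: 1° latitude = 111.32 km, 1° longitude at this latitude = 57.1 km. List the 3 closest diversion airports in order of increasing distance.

Distances from 59.293°N, 17.823°E:
1: 81.910 km
2: 60.784 km
3: 25.017 km
4: 123.958 km
5: 37.550 km
6: 79.680 km
7: 89.776 km
8: 101.560 km
9: 126.101 km
10: 89.515 km
11: 109.340 km
12: 26.834 km
Sorted: 3 (25.017 km) < 12 (26.834 km) < 5 (37.550 km) < 2 (60.784 km) < 6 (79.680 km) < …

3, 12, 5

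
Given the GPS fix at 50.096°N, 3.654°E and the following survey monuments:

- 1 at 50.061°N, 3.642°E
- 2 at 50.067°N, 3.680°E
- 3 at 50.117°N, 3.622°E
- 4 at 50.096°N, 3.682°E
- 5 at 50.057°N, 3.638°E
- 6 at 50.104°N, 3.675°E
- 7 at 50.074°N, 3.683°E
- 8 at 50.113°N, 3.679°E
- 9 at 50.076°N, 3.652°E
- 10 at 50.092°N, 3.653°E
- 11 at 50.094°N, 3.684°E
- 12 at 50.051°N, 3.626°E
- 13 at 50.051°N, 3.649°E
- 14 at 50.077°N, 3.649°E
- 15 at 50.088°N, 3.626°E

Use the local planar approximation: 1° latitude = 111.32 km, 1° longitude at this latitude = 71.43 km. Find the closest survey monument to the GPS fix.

10

Distances from 50.096°N, 3.654°E:
1: √((-0.035·111.32)² + (-0.012·71.43)²) = √(15.18037 + 0.73472) = 3.989 km
2: √((-0.029·111.32)² + (0.026·71.43)²) = √(10.42179 + 3.44912) = 3.724 km
3: √((0.021·111.32)² + (-0.032·71.43)²) = √(5.46493 + 5.22470) = 3.270 km
4: √((0.000·111.32)² + (0.028·71.43)²) = √(0.00000 + 4.00016) = 2.000 km
5: √((-0.039·111.32)² + (-0.016·71.43)²) = √(18.84845 + 1.30617) = 4.489 km
6: √((0.008·111.32)² + (0.021·71.43)²) = √(0.79310 + 2.25009) = 1.744 km
7: √((-0.022·111.32)² + (0.029·71.43)²) = √(5.99780 + 4.29099) = 3.208 km
8: √((0.017·111.32)² + (0.025·71.43)²) = √(3.58133 + 3.18890) = 2.602 km
9: √((-0.020·111.32)² + (-0.002·71.43)²) = √(4.95686 + 0.02041) = 2.231 km
10: √((-0.004·111.32)² + (-0.001·71.43)²) = √(0.19827 + 0.00510) = 0.451 km
11: √((-0.002·111.32)² + (0.030·71.43)²) = √(0.04957 + 4.59202) = 2.154 km
12: √((-0.045·111.32)² + (-0.028·71.43)²) = √(25.09409 + 4.00016) = 5.394 km
13: √((-0.045·111.32)² + (-0.005·71.43)²) = √(25.09409 + 0.12756) = 5.022 km
14: √((-0.019·111.32)² + (-0.005·71.43)²) = √(4.47356 + 0.12756) = 2.145 km
15: √((-0.008·111.32)² + (-0.028·71.43)²) = √(0.79310 + 4.00016) = 2.189 km
Minimum: 10 at 0.451 km.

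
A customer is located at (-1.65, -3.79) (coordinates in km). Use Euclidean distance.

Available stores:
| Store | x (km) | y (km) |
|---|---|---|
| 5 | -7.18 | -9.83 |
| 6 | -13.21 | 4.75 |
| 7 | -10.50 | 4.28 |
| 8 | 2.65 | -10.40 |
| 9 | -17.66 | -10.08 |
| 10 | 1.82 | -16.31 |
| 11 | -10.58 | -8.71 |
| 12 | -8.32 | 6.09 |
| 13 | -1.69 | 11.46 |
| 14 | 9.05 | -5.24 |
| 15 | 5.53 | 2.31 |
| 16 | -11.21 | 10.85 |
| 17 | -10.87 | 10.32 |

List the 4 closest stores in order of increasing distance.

Distances from (-1.65, -3.79):
5: √((-5.53)² + (-6.04)²) = √(30.5809 + 36.4816) = 8.19 km
6: √((-11.56)² + (8.54)²) = √(133.6336 + 72.9316) = 14.37 km
7: √((-8.85)² + (8.07)²) = √(78.3225 + 65.1249) = 11.98 km
8: √((4.30)² + (-6.61)²) = √(18.4900 + 43.6921) = 7.89 km
9: √((-16.01)² + (-6.29)²) = √(256.3201 + 39.5641) = 17.20 km
10: √((3.47)² + (-12.52)²) = √(12.0409 + 156.7504) = 12.99 km
11: √((-8.93)² + (-4.92)²) = √(79.7449 + 24.2064) = 10.20 km
12: √((-6.67)² + (9.88)²) = √(44.4889 + 97.6144) = 11.92 km
13: √((-0.04)² + (15.25)²) = √(0.0016 + 232.5625) = 15.25 km
14: √((10.70)² + (-1.45)²) = √(114.4900 + 2.1025) = 10.80 km
15: √((7.18)² + (6.10)²) = √(51.5524 + 37.2100) = 9.42 km
16: √((-9.56)² + (14.64)²) = √(91.3936 + 214.3296) = 17.48 km
17: √((-9.22)² + (14.11)²) = √(85.0084 + 199.0921) = 16.86 km
Sorted: 8 (7.89 km) < 5 (8.19 km) < 15 (9.42 km) < 11 (10.20 km) < 14 (10.80 km) < 12 (11.92 km) < …

8, 5, 15, 11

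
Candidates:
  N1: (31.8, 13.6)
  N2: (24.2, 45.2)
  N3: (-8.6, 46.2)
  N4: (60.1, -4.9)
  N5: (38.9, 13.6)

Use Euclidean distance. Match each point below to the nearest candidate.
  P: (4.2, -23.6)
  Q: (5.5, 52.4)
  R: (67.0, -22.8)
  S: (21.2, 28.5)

P at (4.2, -23.6):
  N1: 46.3
  N2: 71.6
  N3: 71.0
  N4: 58.9
  N5: 50.9
  → nearest: N1 (46.3)
Q at (5.5, 52.4):
  N1: 46.9
  N2: 20.0
  N3: 15.4
  N4: 79.1
  N5: 51.2
  → nearest: N3 (15.4)
R at (67.0, -22.8):
  N1: 50.6
  N2: 80.3
  N3: 102.4
  N4: 19.2
  N5: 46.0
  → nearest: N4 (19.2)
S at (21.2, 28.5):
  N1: 18.3
  N2: 17.0
  N3: 34.7
  N4: 51.3
  N5: 23.1
  → nearest: N2 (17.0)

P→N1; Q→N3; R→N4; S→N2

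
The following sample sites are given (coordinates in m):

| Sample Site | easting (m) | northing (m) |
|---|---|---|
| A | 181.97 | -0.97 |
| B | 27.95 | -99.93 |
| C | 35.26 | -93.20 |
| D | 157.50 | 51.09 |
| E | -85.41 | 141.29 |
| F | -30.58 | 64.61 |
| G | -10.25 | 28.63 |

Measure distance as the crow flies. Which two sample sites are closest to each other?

Pairwise distances:
A–B: √((-154.02)² + (-98.96)²) = √(23722.1604 + 9793.0816) = 183.07 m
A–C: √((-146.71)² + (-92.23)²) = √(21523.8241 + 8506.3729) = 173.29 m
A–D: √((-24.47)² + (52.06)²) = √(598.7809 + 2710.2436) = 57.52 m
A–E: √((-267.38)² + (142.26)²) = √(71492.0644 + 20237.9076) = 302.87 m
A–F: √((-212.55)² + (65.58)²) = √(45177.5025 + 4300.7364) = 222.44 m
A–G: √((-192.22)² + (29.60)²) = √(36948.5284 + 876.1600) = 194.49 m
B–C: √((7.31)² + (6.73)²) = √(53.4361 + 45.2929) = 9.94 m
B–D: √((129.55)² + (151.02)²) = √(16783.2025 + 22807.0404) = 198.97 m
B–E: √((-113.36)² + (241.22)²) = √(12850.4896 + 58187.0884) = 266.53 m
B–F: √((-58.53)² + (164.54)²) = √(3425.7609 + 27073.4116) = 174.64 m
B–G: √((-38.20)² + (128.56)²) = √(1459.2400 + 16527.6736) = 134.12 m
C–D: √((122.24)² + (144.29)²) = √(14942.6176 + 20819.6041) = 189.11 m
C–E: √((-120.67)² + (234.49)²) = √(14561.2489 + 54985.5601) = 263.72 m
C–F: √((-65.84)² + (157.81)²) = √(4334.9056 + 24903.9961) = 170.99 m
C–G: √((-45.51)² + (121.83)²) = √(2071.1601 + 14842.5489) = 130.05 m
D–E: √((-242.91)² + (90.20)²) = √(59005.2681 + 8136.0400) = 259.12 m
D–F: √((-188.08)² + (13.52)²) = √(35374.0864 + 182.7904) = 188.57 m
D–G: √((-167.75)² + (-22.46)²) = √(28140.0625 + 504.4516) = 169.25 m
E–F: √((54.83)² + (-76.68)²) = √(3006.3289 + 5879.8224) = 94.27 m
E–G: √((75.16)² + (-112.66)²) = √(5649.0256 + 12692.2756) = 135.43 m
F–G: √((20.33)² + (-35.98)²) = √(413.3089 + 1294.5604) = 41.33 m
Closest pair: B–C at 9.94 m.

B and C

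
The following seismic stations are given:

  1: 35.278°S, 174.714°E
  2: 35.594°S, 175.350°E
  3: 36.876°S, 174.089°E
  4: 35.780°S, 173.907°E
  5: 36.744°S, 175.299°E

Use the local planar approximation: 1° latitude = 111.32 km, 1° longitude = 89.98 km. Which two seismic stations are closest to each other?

1 and 2

Pairwise distances:
1–2: 67.174 km
1–4: 91.628 km
3–5: 109.863 km
3–4: 123.101 km
2–5: 128.100 km
2–4: 131.482 km
4–5: 164.937 km
1–5: 171.474 km
2–3: 182.321 km
1–3: 186.567 km
Closest pair: 1–2 at 67.174 km.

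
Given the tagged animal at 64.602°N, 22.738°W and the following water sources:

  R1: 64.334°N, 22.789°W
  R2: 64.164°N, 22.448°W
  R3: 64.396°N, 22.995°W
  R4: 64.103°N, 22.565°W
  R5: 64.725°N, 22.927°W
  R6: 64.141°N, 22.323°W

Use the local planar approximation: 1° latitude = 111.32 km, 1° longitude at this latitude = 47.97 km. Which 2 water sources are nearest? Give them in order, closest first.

R5, R3

Distances from 64.602°N, 22.738°W:
R1: 29.934 km
R2: 50.704 km
R3: 26.036 km
R4: 56.165 km
R5: 16.422 km
R6: 55.045 km
Sorted: R5 (16.422 km) < R3 (26.036 km) < R1 (29.934 km) < R2 (50.704 km) < …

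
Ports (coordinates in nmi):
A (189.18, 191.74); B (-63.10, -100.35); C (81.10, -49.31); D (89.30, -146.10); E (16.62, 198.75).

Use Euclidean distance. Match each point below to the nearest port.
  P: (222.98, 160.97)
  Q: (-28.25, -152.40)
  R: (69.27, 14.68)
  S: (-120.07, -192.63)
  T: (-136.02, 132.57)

P→A; Q→B; R→C; S→B; T→E

P at (222.98, 160.97):
  A: 45.71 nmi
  B: 387.47 nmi
  C: 253.67 nmi
  D: 334.91 nmi
  E: 209.79 nmi
  → nearest: A (45.71 nmi)
Q at (-28.25, -152.40):
  A: 407.07 nmi
  B: 62.64 nmi
  C: 150.28 nmi
  D: 117.72 nmi
  E: 354.01 nmi
  → nearest: B (62.64 nmi)
R at (69.27, 14.68):
  A: 213.84 nmi
  B: 175.37 nmi
  C: 65.07 nmi
  D: 162.02 nmi
  E: 191.45 nmi
  → nearest: C (65.07 nmi)
S at (-120.07, -192.63):
  A: 493.33 nmi
  B: 108.45 nmi
  C: 247.00 nmi
  D: 214.48 nmi
  E: 414.56 nmi
  → nearest: B (108.45 nmi)
T at (-136.02, 132.57):
  A: 330.54 nmi
  B: 244.07 nmi
  C: 283.23 nmi
  D: 358.37 nmi
  E: 166.37 nmi
  → nearest: E (166.37 nmi)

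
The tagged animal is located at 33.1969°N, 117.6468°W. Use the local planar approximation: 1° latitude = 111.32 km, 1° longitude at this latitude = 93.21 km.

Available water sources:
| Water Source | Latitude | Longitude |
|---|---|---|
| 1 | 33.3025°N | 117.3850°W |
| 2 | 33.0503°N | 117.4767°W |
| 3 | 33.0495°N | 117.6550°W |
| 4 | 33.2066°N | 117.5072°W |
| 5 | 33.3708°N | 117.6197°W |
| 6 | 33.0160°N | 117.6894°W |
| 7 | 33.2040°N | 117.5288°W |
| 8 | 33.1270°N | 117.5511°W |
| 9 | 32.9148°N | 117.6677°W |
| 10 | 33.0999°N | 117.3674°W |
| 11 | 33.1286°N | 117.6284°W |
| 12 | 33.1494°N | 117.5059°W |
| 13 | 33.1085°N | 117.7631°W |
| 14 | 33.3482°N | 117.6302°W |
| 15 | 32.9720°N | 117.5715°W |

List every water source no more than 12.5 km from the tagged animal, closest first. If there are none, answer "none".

11, 7, 8

Distances from 33.1969°N, 117.6468°W:
1: √((0.1056·111.32)² + (0.2618·93.21)²) = √(138.189241 + 595.476052) = 27.0863 km
2: √((-0.1466·111.32)² + (0.1701·93.21)²) = √(266.326472 + 251.381691) = 22.7532 km
3: √((-0.1474·111.32)² + (-0.0082·93.21)²) = √(269.241104 + 0.584188) = 16.4264 km
4: √((0.0097·111.32)² + (0.1396·93.21)²) = √(1.165977 + 169.315163) = 13.0568 km
5: √((0.1739·111.32)² + (0.0271·93.21)²) = √(374.753381 + 6.380631) = 19.5227 km
6: √((-0.1809·111.32)² + (-0.0426·93.21)²) = √(405.530506 + 15.766824) = 20.5255 km
7: √((0.0071·111.32)² + (0.1180·93.21)²) = √(0.624688 + 120.973161) = 11.0271 km
8: √((-0.0699·111.32)² + (0.0957·93.21)²) = √(60.548132 + 79.569915) = 11.8371 km
9: √((-0.2821·111.32)² + (-0.0209·93.21)²) = √(986.171773 + 3.795051) = 31.4637 km
10: √((-0.0970·111.32)² + (0.2794·93.21)²) = √(116.597668 + 678.231286) = 28.1927 km
11: √((-0.0683·111.32)² + (0.0184·93.21)²) = √(57.807981 + 2.941445) = 7.7942 km
12: √((-0.0475·111.32)² + (0.1409·93.21)²) = √(27.959771 + 172.483280) = 14.1578 km
13: √((-0.0884·111.32)² + (-0.1163·93.21)²) = √(96.839140 + 117.512603) = 14.6408 km
14: √((0.1513·111.32)² + (0.0166·93.21)²) = √(283.677082 + 2.394094) = 16.9136 km
15: √((-0.2249·111.32)² + (0.0753·93.21)²) = √(626.794687 + 49.262332) = 26.0011 km
Threshold 12.5 km: 11 (7.7942 km), 7 (11.0271 km), 8 (11.8371 km) are within range.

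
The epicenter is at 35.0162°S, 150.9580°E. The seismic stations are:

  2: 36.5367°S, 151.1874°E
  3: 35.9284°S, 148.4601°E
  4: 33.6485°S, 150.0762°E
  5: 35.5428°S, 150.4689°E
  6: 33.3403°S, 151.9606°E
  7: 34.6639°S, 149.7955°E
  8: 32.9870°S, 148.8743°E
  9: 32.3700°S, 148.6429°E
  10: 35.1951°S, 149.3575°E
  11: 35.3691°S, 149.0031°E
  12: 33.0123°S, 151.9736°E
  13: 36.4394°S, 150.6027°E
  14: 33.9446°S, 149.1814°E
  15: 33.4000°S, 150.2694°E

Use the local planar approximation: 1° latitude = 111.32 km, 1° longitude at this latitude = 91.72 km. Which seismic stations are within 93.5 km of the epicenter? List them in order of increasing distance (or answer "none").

5

Distances from 35.0162°S, 150.9580°E:
2: 170.5648 km
3: 250.6029 km
4: 172.4011 km
5: 73.8165 km
6: 207.9938 km
7: 113.6083 km
8: 295.8923 km
9: 363.1296 km
10: 148.1426 km
11: 183.5566 km
12: 241.7419 km
13: 161.7475 km
14: 201.9476 km
15: 190.6791 km
Threshold 93.5 km: 5 (73.8165 km) is within range.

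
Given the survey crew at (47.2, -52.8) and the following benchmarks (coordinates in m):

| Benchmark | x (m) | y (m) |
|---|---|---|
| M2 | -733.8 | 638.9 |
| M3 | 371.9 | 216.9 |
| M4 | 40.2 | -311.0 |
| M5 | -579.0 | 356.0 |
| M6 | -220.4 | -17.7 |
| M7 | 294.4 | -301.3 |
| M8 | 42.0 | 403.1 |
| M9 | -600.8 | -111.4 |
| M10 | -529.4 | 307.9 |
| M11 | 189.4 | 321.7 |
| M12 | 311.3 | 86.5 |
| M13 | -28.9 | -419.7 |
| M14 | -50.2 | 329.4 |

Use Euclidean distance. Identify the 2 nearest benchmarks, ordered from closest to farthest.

M4, M6

Distances from (47.2, -52.8):
M2: √((-781.0)² + (691.7)²) = √(609961.000 + 478448.890) = 1043.3 m
M3: √((324.7)² + (269.7)²) = √(105430.090 + 72738.090) = 422.1 m
M4: √((-7.0)² + (-258.2)²) = √(49.000 + 66667.240) = 258.3 m
M5: √((-626.2)² + (408.8)²) = √(392126.440 + 167117.440) = 747.8 m
M6: √((-267.6)² + (35.1)²) = √(71609.760 + 1232.010) = 269.9 m
M7: √((247.2)² + (-248.5)²) = √(61107.840 + 61752.250) = 350.5 m
M8: √((-5.2)² + (455.9)²) = √(27.040 + 207844.810) = 455.9 m
M9: √((-648.0)² + (-58.6)²) = √(419904.000 + 3433.960) = 650.6 m
M10: √((-576.6)² + (360.7)²) = √(332467.560 + 130104.490) = 680.1 m
M11: √((142.2)² + (374.5)²) = √(20220.840 + 140250.250) = 400.6 m
M12: √((264.1)² + (139.3)²) = √(69748.810 + 19404.490) = 298.6 m
M13: √((-76.1)² + (-366.9)²) = √(5791.210 + 134615.610) = 374.7 m
M14: √((-97.4)² + (382.2)²) = √(9486.760 + 146076.840) = 394.4 m
Sorted: M4 (258.3 m) < M6 (269.9 m) < M12 (298.6 m) < M7 (350.5 m) < …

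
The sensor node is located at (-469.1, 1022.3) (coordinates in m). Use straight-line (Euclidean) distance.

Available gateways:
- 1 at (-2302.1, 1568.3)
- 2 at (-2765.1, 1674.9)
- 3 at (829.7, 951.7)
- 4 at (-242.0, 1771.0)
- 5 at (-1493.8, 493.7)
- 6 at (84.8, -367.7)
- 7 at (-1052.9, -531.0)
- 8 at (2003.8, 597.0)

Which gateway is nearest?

Distances from (-469.1, 1022.3):
1: 1912.6 m
2: 2386.9 m
3: 1300.7 m
4: 782.4 m
5: 1153.0 m
6: 1496.3 m
7: 1659.4 m
8: 2509.2 m
Minimum: 4 at 782.4 m.

4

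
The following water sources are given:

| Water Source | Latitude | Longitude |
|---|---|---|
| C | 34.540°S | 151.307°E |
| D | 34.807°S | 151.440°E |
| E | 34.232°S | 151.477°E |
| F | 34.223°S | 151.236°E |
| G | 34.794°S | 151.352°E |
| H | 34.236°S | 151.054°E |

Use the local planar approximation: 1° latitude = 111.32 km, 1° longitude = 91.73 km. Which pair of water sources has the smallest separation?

D and G

Pairwise distances:
C–D: 32.129 km
C–E: 37.666 km
C–F: 35.884 km
C–G: 28.575 km
C–H: 41.034 km
D–E: 64.099 km
D–F: 67.650 km
D–G: 8.201 km
D–H: 72.760 km
E–F: 22.130 km
E–G: 63.604 km
E–H: 38.804 km
F–G: 64.448 km
F–H: 16.757 km
G–H: 67.865 km
Closest pair: D–G at 8.201 km.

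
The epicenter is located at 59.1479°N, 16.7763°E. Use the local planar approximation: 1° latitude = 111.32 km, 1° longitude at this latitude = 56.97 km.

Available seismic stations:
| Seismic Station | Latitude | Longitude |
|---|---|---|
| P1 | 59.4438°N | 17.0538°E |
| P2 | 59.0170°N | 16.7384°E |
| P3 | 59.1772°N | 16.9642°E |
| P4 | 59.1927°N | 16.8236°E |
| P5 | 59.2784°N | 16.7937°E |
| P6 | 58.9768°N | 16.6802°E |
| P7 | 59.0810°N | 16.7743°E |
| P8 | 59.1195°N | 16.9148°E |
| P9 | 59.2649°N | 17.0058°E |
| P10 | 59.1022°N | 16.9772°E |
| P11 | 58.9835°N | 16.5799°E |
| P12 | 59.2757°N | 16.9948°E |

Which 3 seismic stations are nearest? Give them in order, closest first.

Distances from 59.1479°N, 16.7763°E:
P1: √((0.2959·111.32)² + (0.2775·56.97)²) = √(1085.016458 + 249.930014) = 36.5369 km
P2: √((-0.1309·111.32)² + (-0.0379·56.97)²) = √(212.337006 + 4.661985) = 14.7309 km
P3: √((0.0293·111.32)² + (0.1879·56.97)²) = √(10.638530 + 114.589810) = 11.1905 km
P4: √((0.0448·111.32)² + (0.0473·56.97)²) = √(24.871525 + 7.261306) = 5.6686 km
P5: √((0.1305·111.32)² + (0.0174·56.97)²) = √(211.041283 + 0.982632) = 14.5610 km
P6: √((-0.1711·111.32)² + (-0.0961·56.97)²) = √(362.782571 + 29.973621) = 19.8181 km
P7: √((-0.0669·111.32)² + (-0.0020·56.97)²) = √(55.462396 + 0.012982) = 7.4482 km
P8: √((-0.0284·111.32)² + (0.1385·56.97)²) = √(9.995006 + 62.257544) = 8.5002 km
P9: √((0.1170·111.32)² + (0.2295·56.97)²) = √(169.636037 + 170.945557) = 18.4549 km
P10: √((-0.0457·111.32)² + (0.2009·56.97)²) = √(25.880865 + 130.994274) = 12.5250 km
P11: √((-0.1644·111.32)² + (-0.1964·56.97)²) = √(334.926894 + 125.191662) = 21.4504 km
P12: √((0.1278·111.32)² + (0.2185·56.97)²) = √(202.398879 + 154.951335) = 18.9037 km
Sorted: P4 (5.6686 km) < P7 (7.4482 km) < P8 (8.5002 km) < P3 (11.1905 km) < P10 (12.5250 km) < …

P4, P7, P8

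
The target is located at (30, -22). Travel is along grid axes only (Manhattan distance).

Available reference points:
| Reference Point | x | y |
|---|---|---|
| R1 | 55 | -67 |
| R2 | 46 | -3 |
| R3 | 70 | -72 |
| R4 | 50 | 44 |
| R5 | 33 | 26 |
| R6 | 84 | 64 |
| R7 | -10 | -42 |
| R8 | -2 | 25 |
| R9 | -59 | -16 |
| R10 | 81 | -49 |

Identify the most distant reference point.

Distances from (30, -22):
R1: |25| + |-45| = 25 + 45 = 70
R2: |16| + |19| = 16 + 19 = 35
R3: |40| + |-50| = 40 + 50 = 90
R4: |20| + |66| = 20 + 66 = 86
R5: |3| + |48| = 3 + 48 = 51
R6: |54| + |86| = 54 + 86 = 140
R7: |-40| + |-20| = 40 + 20 = 60
R8: |-32| + |47| = 32 + 47 = 79
R9: |-89| + |6| = 89 + 6 = 95
R10: |51| + |-27| = 51 + 27 = 78
Maximum: R6 at 140.

R6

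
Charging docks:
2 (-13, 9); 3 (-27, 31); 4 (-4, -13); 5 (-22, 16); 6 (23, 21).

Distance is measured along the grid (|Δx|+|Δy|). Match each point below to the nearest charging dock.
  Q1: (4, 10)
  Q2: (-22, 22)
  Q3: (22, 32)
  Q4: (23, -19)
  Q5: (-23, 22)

Q1→2; Q2→5; Q3→6; Q4→4; Q5→5

Q1 at (4, 10):
  2: 18
  3: 52
  4: 31
  5: 32
  6: 30
  → nearest: 2 (18)
Q2 at (-22, 22):
  2: 22
  3: 14
  4: 53
  5: 6
  6: 46
  → nearest: 5 (6)
Q3 at (22, 32):
  2: 58
  3: 50
  4: 71
  5: 60
  6: 12
  → nearest: 6 (12)
Q4 at (23, -19):
  2: 64
  3: 100
  4: 33
  5: 80
  6: 40
  → nearest: 4 (33)
Q5 at (-23, 22):
  2: 23
  3: 13
  4: 54
  5: 7
  6: 47
  → nearest: 5 (7)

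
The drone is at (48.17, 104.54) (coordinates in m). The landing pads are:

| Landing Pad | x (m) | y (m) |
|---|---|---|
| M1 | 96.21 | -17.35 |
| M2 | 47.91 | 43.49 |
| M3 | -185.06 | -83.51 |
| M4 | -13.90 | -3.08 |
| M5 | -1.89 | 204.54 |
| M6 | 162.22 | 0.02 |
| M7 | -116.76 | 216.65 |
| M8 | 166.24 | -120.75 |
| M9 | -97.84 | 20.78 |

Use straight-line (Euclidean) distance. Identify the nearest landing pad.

Distances from (48.17, 104.54):
M1: 131.02 m
M2: 61.05 m
M3: 299.60 m
M4: 124.24 m
M5: 111.83 m
M6: 154.70 m
M7: 199.43 m
M8: 254.35 m
M9: 168.33 m
Minimum: M2 at 61.05 m.

M2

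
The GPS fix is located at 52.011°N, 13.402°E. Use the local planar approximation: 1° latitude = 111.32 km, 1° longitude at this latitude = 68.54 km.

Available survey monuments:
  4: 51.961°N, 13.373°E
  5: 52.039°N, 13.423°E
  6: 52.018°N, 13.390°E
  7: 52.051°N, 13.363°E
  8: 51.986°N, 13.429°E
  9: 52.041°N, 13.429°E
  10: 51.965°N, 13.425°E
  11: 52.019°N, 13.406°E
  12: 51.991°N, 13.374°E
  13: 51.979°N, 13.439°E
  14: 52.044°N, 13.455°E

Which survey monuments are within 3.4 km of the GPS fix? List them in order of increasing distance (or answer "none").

Distances from 52.011°N, 13.402°E:
4: 5.910 km
5: 3.433 km
6: 1.133 km
7: 5.194 km
8: 3.342 km
9: 3.818 km
10: 5.358 km
11: 0.932 km
12: 2.939 km
13: 4.373 km
14: 5.166 km
Threshold 3.4 km: 11 (0.932 km), 6 (1.133 km), 12 (2.939 km), 8 (3.342 km) are within range.

11, 6, 12, 8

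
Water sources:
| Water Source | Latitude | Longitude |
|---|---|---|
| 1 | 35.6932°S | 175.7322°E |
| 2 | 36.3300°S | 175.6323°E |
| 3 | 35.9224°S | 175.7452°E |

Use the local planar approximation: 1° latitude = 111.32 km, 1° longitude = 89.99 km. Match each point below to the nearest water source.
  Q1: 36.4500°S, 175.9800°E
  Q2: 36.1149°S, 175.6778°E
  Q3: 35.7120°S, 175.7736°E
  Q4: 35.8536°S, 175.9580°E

Q1 at 36.4500°S, 175.9800°E:
  1: 87.1483 km
  2: 34.0218 km
  3: 62.4176 km
  → nearest: 2 (34.0218 km)
Q2 at 36.1149°S, 175.6778°E:
  1: 47.1982 km
  2: 24.2925 km
  3: 22.2709 km
  → nearest: 3 (22.2709 km)
Q3 at 35.7120°S, 175.7736°E:
  1: 4.2732 km
  2: 69.9610 km
  3: 23.5608 km
  → nearest: 1 (4.2732 km)
Q4 at 35.8536°S, 175.9580°E:
  1: 27.0503 km
  2: 60.5933 km
  3: 20.6246 km
  → nearest: 3 (20.6246 km)

Q1→2; Q2→3; Q3→1; Q4→3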